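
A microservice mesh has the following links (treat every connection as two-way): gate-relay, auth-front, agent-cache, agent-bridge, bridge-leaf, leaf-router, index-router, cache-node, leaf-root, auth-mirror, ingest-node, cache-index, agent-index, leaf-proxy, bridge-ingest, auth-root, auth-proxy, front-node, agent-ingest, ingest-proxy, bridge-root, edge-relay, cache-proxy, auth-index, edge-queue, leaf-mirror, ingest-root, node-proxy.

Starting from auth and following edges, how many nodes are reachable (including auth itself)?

BFS from auth visits: auth, front, index, mirror, proxy, root, node, agent, cache, router, leaf, ingest, bridge
Reachable nodes: 13 of 17 total.

13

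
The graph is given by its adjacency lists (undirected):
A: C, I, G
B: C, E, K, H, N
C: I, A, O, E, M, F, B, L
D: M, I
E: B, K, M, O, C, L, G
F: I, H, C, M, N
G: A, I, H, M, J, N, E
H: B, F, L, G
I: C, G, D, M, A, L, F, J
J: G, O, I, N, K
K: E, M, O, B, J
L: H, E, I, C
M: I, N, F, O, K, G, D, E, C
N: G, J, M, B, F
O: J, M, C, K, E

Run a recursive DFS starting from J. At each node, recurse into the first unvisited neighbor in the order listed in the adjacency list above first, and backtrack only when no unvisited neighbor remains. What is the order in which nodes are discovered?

Visit J
J → G
G → A
A → C
C → I
I → D
D → M
M → N
N → B
B → E
E → K
K → O
E → L
L → H
H → F

J G A C I D M N B E K O L H F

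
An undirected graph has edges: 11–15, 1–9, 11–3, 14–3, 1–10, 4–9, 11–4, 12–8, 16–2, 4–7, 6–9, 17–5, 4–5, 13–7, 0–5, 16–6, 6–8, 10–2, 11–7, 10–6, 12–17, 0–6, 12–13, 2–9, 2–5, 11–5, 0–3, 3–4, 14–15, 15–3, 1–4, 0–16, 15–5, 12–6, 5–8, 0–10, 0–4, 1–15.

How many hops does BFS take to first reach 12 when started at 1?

3

Level 0: 1
Level 1: 4, 9, 10, 15
Level 2: 0, 2, 3, 5, 6, 7, 11, 14
Level 3: 8, 12, 13, 16, 17
12 first appears at level 3.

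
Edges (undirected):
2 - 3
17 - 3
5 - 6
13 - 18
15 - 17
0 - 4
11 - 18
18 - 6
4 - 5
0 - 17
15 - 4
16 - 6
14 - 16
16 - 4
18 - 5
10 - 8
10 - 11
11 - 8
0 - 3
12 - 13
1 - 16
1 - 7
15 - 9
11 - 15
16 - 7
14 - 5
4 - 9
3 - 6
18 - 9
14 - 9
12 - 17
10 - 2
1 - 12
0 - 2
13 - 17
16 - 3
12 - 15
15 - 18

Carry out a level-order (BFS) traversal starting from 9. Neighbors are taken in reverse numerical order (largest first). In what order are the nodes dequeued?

Visit 9; enqueue 18, 15, 14, 4 → queue [18, 15, 14, 4]
Visit 18; enqueue 13, 11, 6, 5 → queue [15, 14, 4, 13, 11, 6, 5]
Visit 15; enqueue 17, 12 → queue [14, 4, 13, 11, 6, 5, 17, 12]
Visit 14; enqueue 16 → queue [4, 13, 11, 6, 5, 17, 12, 16]
Visit 4; enqueue 0 → queue [13, 11, 6, 5, 17, 12, 16, 0]
Visit 13 → queue [11, 6, 5, 17, 12, 16, 0]
Visit 11; enqueue 10, 8 → queue [6, 5, 17, 12, 16, 0, 10, 8]
Visit 6; enqueue 3 → queue [5, 17, 12, 16, 0, 10, 8, 3]
Visit 5 → queue [17, 12, 16, 0, 10, 8, 3]
Visit 17 → queue [12, 16, 0, 10, 8, 3]
Visit 12; enqueue 1 → queue [16, 0, 10, 8, 3, 1]
Visit 16; enqueue 7 → queue [0, 10, 8, 3, 1, 7]
Visit 0; enqueue 2 → queue [10, 8, 3, 1, 7, 2]
Visit 10 → queue [8, 3, 1, 7, 2]
Visit 8 → queue [3, 1, 7, 2]
Visit 3 → queue [1, 7, 2]
Visit 1 → queue [7, 2]
Visit 7 → queue [2]
Visit 2 → queue []

9, 18, 15, 14, 4, 13, 11, 6, 5, 17, 12, 16, 0, 10, 8, 3, 1, 7, 2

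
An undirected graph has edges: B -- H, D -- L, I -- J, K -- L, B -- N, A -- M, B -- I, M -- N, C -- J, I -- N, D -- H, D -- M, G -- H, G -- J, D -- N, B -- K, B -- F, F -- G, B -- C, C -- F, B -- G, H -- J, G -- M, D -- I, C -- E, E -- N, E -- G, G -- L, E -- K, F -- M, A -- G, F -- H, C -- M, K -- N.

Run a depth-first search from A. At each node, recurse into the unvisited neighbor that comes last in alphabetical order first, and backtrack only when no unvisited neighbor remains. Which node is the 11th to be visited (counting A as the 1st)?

Visit A
A → M
M → N
N → K
K → L
L → G
G → J
J → I
I → D
D → H
H → F
F → C
C → E
C → B

Visit order: A, M, N, K, L, G, J, I, D, H, F, C, E, B

F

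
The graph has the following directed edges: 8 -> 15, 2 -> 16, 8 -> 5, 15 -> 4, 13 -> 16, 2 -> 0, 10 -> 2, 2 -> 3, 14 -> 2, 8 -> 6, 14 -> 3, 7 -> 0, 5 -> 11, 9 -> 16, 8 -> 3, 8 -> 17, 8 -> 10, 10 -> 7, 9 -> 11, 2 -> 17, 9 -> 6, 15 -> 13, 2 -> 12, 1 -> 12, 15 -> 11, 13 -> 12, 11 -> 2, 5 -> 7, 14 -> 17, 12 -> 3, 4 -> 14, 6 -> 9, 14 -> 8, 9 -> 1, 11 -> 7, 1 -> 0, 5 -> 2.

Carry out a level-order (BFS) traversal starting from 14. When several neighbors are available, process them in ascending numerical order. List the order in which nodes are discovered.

14, 2, 3, 8, 17, 0, 12, 16, 5, 6, 10, 15, 7, 11, 9, 4, 13, 1

Visit 14; enqueue 2, 3, 8, 17 → queue [2, 3, 8, 17]
Visit 2; enqueue 0, 12, 16 → queue [3, 8, 17, 0, 12, 16]
Visit 3 → queue [8, 17, 0, 12, 16]
Visit 8; enqueue 5, 6, 10, 15 → queue [17, 0, 12, 16, 5, 6, 10, 15]
Visit 17 → queue [0, 12, 16, 5, 6, 10, 15]
Visit 0 → queue [12, 16, 5, 6, 10, 15]
Visit 12 → queue [16, 5, 6, 10, 15]
Visit 16 → queue [5, 6, 10, 15]
Visit 5; enqueue 7, 11 → queue [6, 10, 15, 7, 11]
Visit 6; enqueue 9 → queue [10, 15, 7, 11, 9]
Visit 10 → queue [15, 7, 11, 9]
Visit 15; enqueue 4, 13 → queue [7, 11, 9, 4, 13]
Visit 7 → queue [11, 9, 4, 13]
Visit 11 → queue [9, 4, 13]
Visit 9; enqueue 1 → queue [4, 13, 1]
Visit 4 → queue [13, 1]
Visit 13 → queue [1]
Visit 1 → queue []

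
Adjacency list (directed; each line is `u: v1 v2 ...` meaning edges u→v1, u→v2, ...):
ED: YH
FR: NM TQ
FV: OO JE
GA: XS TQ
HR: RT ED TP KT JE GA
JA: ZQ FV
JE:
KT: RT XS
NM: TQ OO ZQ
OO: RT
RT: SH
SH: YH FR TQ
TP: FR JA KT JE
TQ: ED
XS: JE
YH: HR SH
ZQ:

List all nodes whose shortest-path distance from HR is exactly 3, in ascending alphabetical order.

Level 0: HR
Level 1: ED, GA, JE, KT, RT, TP
Level 2: FR, JA, SH, TQ, XS, YH
Level 3: FV, NM, ZQ
Level 4: OO

FV, NM, ZQ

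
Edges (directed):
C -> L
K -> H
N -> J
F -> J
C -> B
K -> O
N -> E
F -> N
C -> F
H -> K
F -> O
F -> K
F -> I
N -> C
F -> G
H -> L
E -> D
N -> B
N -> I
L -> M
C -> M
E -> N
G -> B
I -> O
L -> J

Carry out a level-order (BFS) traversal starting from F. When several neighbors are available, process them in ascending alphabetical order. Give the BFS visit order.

F, G, I, J, K, N, O, B, H, C, E, L, M, D

Visit F; enqueue G, I, J, K, N, O → queue [G, I, J, K, N, O]
Visit G; enqueue B → queue [I, J, K, N, O, B]
Visit I → queue [J, K, N, O, B]
Visit J → queue [K, N, O, B]
Visit K; enqueue H → queue [N, O, B, H]
Visit N; enqueue C, E → queue [O, B, H, C, E]
Visit O → queue [B, H, C, E]
Visit B → queue [H, C, E]
Visit H; enqueue L → queue [C, E, L]
Visit C; enqueue M → queue [E, L, M]
Visit E; enqueue D → queue [L, M, D]
Visit L → queue [M, D]
Visit M → queue [D]
Visit D → queue []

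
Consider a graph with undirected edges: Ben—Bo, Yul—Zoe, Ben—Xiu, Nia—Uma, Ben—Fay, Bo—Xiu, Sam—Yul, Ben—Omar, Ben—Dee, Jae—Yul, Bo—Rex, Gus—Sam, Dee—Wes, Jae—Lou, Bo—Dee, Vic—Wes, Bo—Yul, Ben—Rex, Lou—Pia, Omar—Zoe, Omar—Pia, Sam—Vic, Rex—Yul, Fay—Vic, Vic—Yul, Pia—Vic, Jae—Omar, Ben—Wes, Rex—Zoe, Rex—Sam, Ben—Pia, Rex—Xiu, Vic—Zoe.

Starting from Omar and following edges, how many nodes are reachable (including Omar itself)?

BFS from Omar visits: Omar, Zoe, Pia, Jae, Ben, Yul, Vic, Rex, Lou, Xiu, Wes, Fay, Dee, Bo, Sam, Gus
Reachable nodes: 16 of 18 total.

16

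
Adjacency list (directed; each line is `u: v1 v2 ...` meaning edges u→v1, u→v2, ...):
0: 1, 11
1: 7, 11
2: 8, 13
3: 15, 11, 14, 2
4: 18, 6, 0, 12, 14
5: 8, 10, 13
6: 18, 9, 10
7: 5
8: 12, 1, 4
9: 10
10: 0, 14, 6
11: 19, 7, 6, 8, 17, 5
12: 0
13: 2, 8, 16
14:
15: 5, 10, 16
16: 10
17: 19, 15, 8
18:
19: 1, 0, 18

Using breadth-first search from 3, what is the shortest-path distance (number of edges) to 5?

Level 0: 3
Level 1: 2, 11, 14, 15
Level 2: 5, 6, 7, 8, 10, 13, 16, 17, 19
Level 3: 0, 1, 4, 9, 12, 18
5 first appears at level 2.

2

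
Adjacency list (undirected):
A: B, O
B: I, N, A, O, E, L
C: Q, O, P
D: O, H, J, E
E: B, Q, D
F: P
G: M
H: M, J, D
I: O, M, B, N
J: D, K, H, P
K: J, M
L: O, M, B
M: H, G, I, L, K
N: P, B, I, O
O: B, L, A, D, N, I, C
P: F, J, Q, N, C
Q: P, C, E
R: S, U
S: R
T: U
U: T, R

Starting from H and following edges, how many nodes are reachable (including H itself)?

BFS from H visits: H, M, J, D, G, I, L, K, P, O, E, B, N, F, Q, C, A
Reachable nodes: 17 of 21 total.

17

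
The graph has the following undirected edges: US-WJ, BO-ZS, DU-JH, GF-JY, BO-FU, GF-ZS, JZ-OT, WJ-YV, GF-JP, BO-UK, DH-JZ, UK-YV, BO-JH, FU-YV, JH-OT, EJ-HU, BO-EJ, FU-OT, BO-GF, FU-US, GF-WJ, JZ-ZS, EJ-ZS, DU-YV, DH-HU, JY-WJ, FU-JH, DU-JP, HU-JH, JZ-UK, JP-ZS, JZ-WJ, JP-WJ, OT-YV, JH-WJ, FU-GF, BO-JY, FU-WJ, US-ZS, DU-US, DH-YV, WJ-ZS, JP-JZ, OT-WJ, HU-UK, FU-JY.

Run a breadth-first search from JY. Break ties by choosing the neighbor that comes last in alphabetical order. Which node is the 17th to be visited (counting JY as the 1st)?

Visit JY; enqueue WJ, GF, FU, BO → queue [WJ, GF, FU, BO]
Visit WJ; enqueue ZS, YV, US, OT, JZ, JP, JH → queue [GF, FU, BO, ZS, YV, US, OT, JZ, JP, JH]
Visit GF → queue [FU, BO, ZS, YV, US, OT, JZ, JP, JH]
Visit FU → queue [BO, ZS, YV, US, OT, JZ, JP, JH]
Visit BO; enqueue UK, EJ → queue [ZS, YV, US, OT, JZ, JP, JH, UK, EJ]
Visit ZS → queue [YV, US, OT, JZ, JP, JH, UK, EJ]
Visit YV; enqueue DU, DH → queue [US, OT, JZ, JP, JH, UK, EJ, DU, DH]
Visit US → queue [OT, JZ, JP, JH, UK, EJ, DU, DH]
Visit OT → queue [JZ, JP, JH, UK, EJ, DU, DH]
Visit JZ → queue [JP, JH, UK, EJ, DU, DH]
Visit JP → queue [JH, UK, EJ, DU, DH]
Visit JH; enqueue HU → queue [UK, EJ, DU, DH, HU]
Visit UK → queue [EJ, DU, DH, HU]
Visit EJ → queue [DU, DH, HU]
Visit DU → queue [DH, HU]
Visit DH → queue [HU]
Visit HU → queue []

Visit order: JY, WJ, GF, FU, BO, ZS, YV, US, OT, JZ, JP, JH, UK, EJ, DU, DH, HU

HU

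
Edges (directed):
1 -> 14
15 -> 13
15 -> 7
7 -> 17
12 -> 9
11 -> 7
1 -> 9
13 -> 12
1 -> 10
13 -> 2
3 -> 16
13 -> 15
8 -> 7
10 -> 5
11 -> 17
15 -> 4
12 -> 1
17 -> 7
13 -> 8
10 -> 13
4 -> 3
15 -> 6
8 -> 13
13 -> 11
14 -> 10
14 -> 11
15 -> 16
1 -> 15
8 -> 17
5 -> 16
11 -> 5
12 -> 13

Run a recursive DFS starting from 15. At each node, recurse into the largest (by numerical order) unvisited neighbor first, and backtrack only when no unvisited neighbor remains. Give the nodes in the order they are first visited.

15 -> 16 -> 13 -> 12 -> 9 -> 1 -> 14 -> 11 -> 17 -> 7 -> 5 -> 10 -> 8 -> 2 -> 6 -> 4 -> 3

Visit 15
15 → 16
15 → 13
13 → 12
12 → 9
12 → 1
1 → 14
14 → 11
11 → 17
17 → 7
11 → 5
14 → 10
13 → 8
13 → 2
15 → 6
15 → 4
4 → 3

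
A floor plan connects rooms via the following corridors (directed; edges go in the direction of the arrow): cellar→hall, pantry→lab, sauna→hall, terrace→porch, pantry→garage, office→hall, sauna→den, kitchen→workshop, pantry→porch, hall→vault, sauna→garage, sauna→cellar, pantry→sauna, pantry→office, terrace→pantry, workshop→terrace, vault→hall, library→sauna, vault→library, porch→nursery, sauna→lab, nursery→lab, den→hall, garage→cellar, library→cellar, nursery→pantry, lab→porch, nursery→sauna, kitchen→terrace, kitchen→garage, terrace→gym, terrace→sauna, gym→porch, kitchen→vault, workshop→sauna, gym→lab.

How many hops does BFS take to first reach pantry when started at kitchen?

Level 0: kitchen
Level 1: garage, terrace, vault, workshop
Level 2: cellar, gym, hall, library, pantry, porch, sauna
Level 3: den, lab, nursery, office
pantry first appears at level 2.

2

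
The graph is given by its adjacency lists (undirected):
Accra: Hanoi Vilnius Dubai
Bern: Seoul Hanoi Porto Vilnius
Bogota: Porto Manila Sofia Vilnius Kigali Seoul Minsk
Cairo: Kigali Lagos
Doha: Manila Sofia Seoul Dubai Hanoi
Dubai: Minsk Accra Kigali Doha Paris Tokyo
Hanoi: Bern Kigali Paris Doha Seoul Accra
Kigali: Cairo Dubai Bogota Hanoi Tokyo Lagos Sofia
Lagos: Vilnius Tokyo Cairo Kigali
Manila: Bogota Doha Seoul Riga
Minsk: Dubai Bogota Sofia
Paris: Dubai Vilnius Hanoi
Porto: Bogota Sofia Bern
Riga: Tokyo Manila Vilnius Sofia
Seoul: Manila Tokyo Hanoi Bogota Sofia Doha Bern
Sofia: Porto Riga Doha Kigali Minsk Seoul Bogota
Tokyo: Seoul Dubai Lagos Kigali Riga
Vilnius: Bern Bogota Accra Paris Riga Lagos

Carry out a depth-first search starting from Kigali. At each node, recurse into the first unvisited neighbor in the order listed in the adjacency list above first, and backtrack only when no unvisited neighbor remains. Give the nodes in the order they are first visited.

Kigali -> Cairo -> Lagos -> Vilnius -> Bern -> Seoul -> Manila -> Bogota -> Porto -> Sofia -> Riga -> Tokyo -> Dubai -> Minsk -> Accra -> Hanoi -> Paris -> Doha

Visit Kigali
Kigali → Cairo
Cairo → Lagos
Lagos → Vilnius
Vilnius → Bern
Bern → Seoul
Seoul → Manila
Manila → Bogota
Bogota → Porto
Porto → Sofia
Sofia → Riga
Riga → Tokyo
Tokyo → Dubai
Dubai → Minsk
Dubai → Accra
Accra → Hanoi
Hanoi → Paris
Hanoi → Doha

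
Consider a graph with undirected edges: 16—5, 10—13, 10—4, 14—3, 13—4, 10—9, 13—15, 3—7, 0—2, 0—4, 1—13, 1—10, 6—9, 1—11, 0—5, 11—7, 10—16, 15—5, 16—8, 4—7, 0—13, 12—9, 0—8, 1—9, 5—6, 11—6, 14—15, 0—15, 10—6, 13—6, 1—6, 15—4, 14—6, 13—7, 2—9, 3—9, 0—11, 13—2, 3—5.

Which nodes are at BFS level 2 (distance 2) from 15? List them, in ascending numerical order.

Level 0: 15
Level 1: 0, 4, 5, 13, 14
Level 2: 1, 2, 3, 6, 7, 8, 10, 11, 16
Level 3: 9
Level 4: 12

1, 2, 3, 6, 7, 8, 10, 11, 16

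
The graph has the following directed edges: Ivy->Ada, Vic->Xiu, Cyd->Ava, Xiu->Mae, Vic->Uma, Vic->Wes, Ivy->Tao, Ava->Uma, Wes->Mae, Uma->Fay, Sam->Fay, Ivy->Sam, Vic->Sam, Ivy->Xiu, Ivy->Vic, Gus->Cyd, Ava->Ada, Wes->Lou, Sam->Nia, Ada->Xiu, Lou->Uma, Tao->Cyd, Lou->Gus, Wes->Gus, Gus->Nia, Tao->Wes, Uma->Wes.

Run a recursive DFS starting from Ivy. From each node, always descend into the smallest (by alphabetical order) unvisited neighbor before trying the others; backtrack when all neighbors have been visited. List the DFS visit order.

Ivy -> Ada -> Xiu -> Mae -> Sam -> Fay -> Nia -> Tao -> Cyd -> Ava -> Uma -> Wes -> Gus -> Lou -> Vic

Visit Ivy
Ivy → Ada
Ada → Xiu
Xiu → Mae
Ivy → Sam
Sam → Fay
Sam → Nia
Ivy → Tao
Tao → Cyd
Cyd → Ava
Ava → Uma
Uma → Wes
Wes → Gus
Wes → Lou
Ivy → Vic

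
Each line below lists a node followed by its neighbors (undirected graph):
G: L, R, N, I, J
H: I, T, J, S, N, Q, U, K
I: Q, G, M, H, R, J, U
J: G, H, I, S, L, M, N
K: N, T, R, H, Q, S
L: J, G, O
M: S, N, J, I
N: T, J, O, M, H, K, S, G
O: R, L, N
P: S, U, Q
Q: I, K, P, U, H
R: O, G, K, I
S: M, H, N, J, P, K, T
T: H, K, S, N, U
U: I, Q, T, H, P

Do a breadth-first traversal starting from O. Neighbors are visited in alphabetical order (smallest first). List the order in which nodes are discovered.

O, L, N, R, G, J, H, K, M, S, T, I, Q, U, P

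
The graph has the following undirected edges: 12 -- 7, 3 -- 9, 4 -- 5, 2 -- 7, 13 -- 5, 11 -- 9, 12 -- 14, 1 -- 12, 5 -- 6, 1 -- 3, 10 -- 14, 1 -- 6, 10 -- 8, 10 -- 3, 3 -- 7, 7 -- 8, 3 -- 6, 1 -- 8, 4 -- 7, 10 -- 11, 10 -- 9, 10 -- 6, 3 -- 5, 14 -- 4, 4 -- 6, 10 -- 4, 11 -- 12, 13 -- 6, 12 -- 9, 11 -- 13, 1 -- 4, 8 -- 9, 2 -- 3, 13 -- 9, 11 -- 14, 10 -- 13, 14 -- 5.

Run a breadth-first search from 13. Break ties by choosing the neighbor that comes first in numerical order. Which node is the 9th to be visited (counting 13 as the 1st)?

14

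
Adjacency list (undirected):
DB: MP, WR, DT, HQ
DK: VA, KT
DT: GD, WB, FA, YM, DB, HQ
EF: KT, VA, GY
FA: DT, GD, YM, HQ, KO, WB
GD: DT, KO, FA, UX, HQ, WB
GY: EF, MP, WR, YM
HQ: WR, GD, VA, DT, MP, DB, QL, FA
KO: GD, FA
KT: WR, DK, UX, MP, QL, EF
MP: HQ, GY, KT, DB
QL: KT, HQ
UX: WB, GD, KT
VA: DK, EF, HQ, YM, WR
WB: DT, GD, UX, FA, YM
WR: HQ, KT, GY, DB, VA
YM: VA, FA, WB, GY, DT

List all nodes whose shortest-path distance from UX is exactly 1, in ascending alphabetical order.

GD, KT, WB

Level 0: UX
Level 1: GD, KT, WB
Level 2: DK, DT, EF, FA, HQ, KO, MP, QL, WR, YM
Level 3: DB, GY, VA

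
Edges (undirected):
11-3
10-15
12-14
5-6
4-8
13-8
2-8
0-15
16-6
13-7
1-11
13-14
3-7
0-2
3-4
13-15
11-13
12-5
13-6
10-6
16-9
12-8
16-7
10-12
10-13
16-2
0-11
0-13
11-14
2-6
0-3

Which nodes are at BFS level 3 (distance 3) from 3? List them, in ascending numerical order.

6, 9, 10, 12

Level 0: 3
Level 1: 0, 4, 7, 11
Level 2: 1, 2, 8, 13, 14, 15, 16
Level 3: 6, 9, 10, 12
Level 4: 5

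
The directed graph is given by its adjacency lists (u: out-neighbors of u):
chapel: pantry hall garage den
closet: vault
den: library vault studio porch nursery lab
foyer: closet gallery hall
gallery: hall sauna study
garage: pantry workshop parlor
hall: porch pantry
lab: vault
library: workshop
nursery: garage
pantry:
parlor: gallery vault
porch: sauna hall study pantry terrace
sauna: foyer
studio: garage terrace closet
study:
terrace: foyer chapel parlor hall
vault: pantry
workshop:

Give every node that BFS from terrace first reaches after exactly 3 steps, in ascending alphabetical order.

lab, library, nursery, sauna, studio, study, workshop

Level 0: terrace
Level 1: chapel, foyer, hall, parlor
Level 2: closet, den, gallery, garage, pantry, porch, vault
Level 3: lab, library, nursery, sauna, studio, study, workshop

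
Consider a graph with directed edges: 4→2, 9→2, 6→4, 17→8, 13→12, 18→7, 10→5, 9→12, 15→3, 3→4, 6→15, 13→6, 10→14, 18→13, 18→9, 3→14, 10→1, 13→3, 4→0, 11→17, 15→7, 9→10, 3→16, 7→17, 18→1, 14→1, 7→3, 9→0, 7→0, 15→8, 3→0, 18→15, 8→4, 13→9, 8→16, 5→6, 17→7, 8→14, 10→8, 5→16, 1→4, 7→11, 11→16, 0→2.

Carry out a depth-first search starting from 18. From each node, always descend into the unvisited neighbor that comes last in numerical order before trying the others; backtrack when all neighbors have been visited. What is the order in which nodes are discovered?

18 15 8 16 14 1 4 2 0 7 17 11 3 13 12 9 10 5 6

Visit 18
18 → 15
15 → 8
8 → 16
8 → 14
14 → 1
1 → 4
4 → 2
4 → 0
15 → 7
7 → 17
7 → 11
7 → 3
18 → 13
13 → 12
13 → 9
9 → 10
10 → 5
5 → 6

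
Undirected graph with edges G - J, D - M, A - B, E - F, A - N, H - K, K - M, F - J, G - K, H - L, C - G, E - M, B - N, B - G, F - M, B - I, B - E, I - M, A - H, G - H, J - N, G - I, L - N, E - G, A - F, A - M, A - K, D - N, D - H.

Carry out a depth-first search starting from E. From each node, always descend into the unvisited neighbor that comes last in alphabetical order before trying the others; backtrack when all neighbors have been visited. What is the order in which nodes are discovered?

E, M, K, H, L, N, J, G, I, B, A, F, C, D

Visit E
E → M
M → K
K → H
H → L
L → N
N → J
J → G
G → I
I → B
B → A
A → F
G → C
N → D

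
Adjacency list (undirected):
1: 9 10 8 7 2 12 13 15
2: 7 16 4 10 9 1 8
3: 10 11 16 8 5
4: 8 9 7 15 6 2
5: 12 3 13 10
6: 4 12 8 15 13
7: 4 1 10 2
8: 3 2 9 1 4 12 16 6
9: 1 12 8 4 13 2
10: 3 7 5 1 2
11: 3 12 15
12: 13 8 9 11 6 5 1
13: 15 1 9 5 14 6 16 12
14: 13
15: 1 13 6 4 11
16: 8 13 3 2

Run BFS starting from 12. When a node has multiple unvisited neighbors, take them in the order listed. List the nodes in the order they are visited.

12, 13, 8, 9, 11, 6, 5, 1, 15, 14, 16, 3, 2, 4, 10, 7

Visit 12; enqueue 13, 8, 9, 11, 6, 5, 1 → queue [13, 8, 9, 11, 6, 5, 1]
Visit 13; enqueue 15, 14, 16 → queue [8, 9, 11, 6, 5, 1, 15, 14, 16]
Visit 8; enqueue 3, 2, 4 → queue [9, 11, 6, 5, 1, 15, 14, 16, 3, 2, 4]
Visit 9 → queue [11, 6, 5, 1, 15, 14, 16, 3, 2, 4]
Visit 11 → queue [6, 5, 1, 15, 14, 16, 3, 2, 4]
Visit 6 → queue [5, 1, 15, 14, 16, 3, 2, 4]
Visit 5; enqueue 10 → queue [1, 15, 14, 16, 3, 2, 4, 10]
Visit 1; enqueue 7 → queue [15, 14, 16, 3, 2, 4, 10, 7]
Visit 15 → queue [14, 16, 3, 2, 4, 10, 7]
Visit 14 → queue [16, 3, 2, 4, 10, 7]
Visit 16 → queue [3, 2, 4, 10, 7]
Visit 3 → queue [2, 4, 10, 7]
Visit 2 → queue [4, 10, 7]
Visit 4 → queue [10, 7]
Visit 10 → queue [7]
Visit 7 → queue []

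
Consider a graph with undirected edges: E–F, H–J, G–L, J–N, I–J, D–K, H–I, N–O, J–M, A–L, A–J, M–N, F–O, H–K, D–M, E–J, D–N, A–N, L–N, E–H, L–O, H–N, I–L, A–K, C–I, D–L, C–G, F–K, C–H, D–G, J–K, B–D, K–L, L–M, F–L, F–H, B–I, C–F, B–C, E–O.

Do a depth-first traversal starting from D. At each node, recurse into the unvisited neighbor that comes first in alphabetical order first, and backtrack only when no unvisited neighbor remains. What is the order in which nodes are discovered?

D → B → C → F → E → H → I → J → A → K → L → G → M → N → O

Visit D
D → B
B → C
C → F
F → E
E → H
H → I
I → J
J → A
A → K
K → L
L → G
L → M
M → N
N → O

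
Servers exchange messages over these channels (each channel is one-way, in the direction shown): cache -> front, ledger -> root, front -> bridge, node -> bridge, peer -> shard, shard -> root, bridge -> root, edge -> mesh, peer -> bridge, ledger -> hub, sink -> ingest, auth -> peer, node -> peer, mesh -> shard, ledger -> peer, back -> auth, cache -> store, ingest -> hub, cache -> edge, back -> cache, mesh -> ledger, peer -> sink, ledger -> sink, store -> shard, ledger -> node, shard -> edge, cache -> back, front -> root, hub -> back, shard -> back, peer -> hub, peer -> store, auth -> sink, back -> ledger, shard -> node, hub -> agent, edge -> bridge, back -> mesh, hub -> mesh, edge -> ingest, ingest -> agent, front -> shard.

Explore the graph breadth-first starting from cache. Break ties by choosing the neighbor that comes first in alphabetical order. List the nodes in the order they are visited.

Visit cache; enqueue back, edge, front, store → queue [back, edge, front, store]
Visit back; enqueue auth, ledger, mesh → queue [edge, front, store, auth, ledger, mesh]
Visit edge; enqueue bridge, ingest → queue [front, store, auth, ledger, mesh, bridge, ingest]
Visit front; enqueue root, shard → queue [store, auth, ledger, mesh, bridge, ingest, root, shard]
Visit store → queue [auth, ledger, mesh, bridge, ingest, root, shard]
Visit auth; enqueue peer, sink → queue [ledger, mesh, bridge, ingest, root, shard, peer, sink]
Visit ledger; enqueue hub, node → queue [mesh, bridge, ingest, root, shard, peer, sink, hub, node]
Visit mesh → queue [bridge, ingest, root, shard, peer, sink, hub, node]
Visit bridge → queue [ingest, root, shard, peer, sink, hub, node]
Visit ingest; enqueue agent → queue [root, shard, peer, sink, hub, node, agent]
Visit root → queue [shard, peer, sink, hub, node, agent]
Visit shard → queue [peer, sink, hub, node, agent]
Visit peer → queue [sink, hub, node, agent]
Visit sink → queue [hub, node, agent]
Visit hub → queue [node, agent]
Visit node → queue [agent]
Visit agent → queue []

cache, back, edge, front, store, auth, ledger, mesh, bridge, ingest, root, shard, peer, sink, hub, node, agent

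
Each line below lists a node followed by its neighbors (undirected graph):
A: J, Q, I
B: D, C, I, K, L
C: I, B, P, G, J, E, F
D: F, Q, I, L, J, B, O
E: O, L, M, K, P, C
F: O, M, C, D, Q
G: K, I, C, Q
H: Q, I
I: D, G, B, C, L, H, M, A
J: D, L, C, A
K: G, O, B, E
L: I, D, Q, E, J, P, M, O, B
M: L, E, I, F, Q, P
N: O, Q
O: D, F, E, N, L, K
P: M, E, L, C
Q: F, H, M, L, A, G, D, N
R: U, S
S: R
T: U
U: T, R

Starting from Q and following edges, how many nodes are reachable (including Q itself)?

BFS from Q visits: Q, F, H, M, L, A, G, D, N, O, C, I, E, P, J, B, K
Reachable nodes: 17 of 21 total.

17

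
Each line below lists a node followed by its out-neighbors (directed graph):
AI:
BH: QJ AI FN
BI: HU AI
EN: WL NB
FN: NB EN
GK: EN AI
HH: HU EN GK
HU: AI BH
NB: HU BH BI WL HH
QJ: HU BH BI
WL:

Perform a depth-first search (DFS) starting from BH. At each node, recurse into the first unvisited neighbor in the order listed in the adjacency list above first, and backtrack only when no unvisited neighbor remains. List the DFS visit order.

BH -> QJ -> HU -> AI -> BI -> FN -> NB -> WL -> HH -> EN -> GK

Visit BH
BH → QJ
QJ → HU
HU → AI
QJ → BI
BH → FN
FN → NB
NB → WL
NB → HH
HH → EN
HH → GK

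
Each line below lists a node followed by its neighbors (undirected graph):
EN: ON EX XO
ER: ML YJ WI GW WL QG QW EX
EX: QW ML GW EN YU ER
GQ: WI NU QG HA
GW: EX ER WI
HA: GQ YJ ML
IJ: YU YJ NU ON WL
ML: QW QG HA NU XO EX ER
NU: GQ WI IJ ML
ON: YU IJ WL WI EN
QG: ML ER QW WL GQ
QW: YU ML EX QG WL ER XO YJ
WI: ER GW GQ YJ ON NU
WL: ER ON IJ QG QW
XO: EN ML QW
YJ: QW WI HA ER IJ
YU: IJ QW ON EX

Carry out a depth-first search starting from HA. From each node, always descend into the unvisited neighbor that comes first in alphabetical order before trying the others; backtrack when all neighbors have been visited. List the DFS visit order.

HA, GQ, NU, IJ, ON, EN, EX, ER, GW, WI, YJ, QW, ML, QG, WL, XO, YU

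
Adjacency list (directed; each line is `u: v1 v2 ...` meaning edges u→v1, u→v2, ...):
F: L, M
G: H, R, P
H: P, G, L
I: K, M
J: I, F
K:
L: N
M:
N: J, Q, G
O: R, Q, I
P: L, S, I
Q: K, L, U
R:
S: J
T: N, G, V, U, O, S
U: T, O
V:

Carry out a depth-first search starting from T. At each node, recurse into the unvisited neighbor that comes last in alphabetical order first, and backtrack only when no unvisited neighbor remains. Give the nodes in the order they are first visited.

Visit T
T → V
T → U
U → O
O → R
O → Q
Q → L
L → N
N → J
J → I
I → M
I → K
J → F
N → G
G → P
P → S
G → H

T -> V -> U -> O -> R -> Q -> L -> N -> J -> I -> M -> K -> F -> G -> P -> S -> H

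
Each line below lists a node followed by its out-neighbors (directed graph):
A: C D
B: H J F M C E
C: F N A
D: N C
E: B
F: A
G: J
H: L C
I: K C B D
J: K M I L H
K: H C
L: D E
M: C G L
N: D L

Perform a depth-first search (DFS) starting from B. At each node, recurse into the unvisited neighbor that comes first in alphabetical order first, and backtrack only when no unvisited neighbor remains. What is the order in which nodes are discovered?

B C A D N L E F H J I K M G

Visit B
B → C
C → A
A → D
D → N
N → L
L → E
C → F
B → H
B → J
J → I
I → K
J → M
M → G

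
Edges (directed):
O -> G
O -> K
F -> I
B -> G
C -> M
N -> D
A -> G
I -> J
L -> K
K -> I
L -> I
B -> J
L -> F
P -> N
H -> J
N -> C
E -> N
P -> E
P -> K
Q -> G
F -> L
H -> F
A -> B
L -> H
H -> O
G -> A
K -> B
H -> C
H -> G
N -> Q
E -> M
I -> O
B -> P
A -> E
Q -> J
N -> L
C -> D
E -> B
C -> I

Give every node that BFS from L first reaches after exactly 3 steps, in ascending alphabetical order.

A, D, M, P

Level 0: L
Level 1: F, H, I, K
Level 2: B, C, G, J, O
Level 3: A, D, M, P
Level 4: E, N
Level 5: Q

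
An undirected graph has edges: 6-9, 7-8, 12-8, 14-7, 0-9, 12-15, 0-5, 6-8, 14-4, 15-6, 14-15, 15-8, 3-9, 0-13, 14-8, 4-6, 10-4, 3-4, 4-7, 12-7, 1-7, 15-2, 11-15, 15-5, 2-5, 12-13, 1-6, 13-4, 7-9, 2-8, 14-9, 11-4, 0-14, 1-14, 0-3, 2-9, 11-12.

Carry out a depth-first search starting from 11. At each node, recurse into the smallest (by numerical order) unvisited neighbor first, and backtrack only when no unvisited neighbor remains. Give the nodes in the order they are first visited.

Visit 11
11 → 4
4 → 3
3 → 0
0 → 5
5 → 2
2 → 8
8 → 6
6 → 1
1 → 7
7 → 9
9 → 14
14 → 15
15 → 12
12 → 13
4 → 10

11 → 4 → 3 → 0 → 5 → 2 → 8 → 6 → 1 → 7 → 9 → 14 → 15 → 12 → 13 → 10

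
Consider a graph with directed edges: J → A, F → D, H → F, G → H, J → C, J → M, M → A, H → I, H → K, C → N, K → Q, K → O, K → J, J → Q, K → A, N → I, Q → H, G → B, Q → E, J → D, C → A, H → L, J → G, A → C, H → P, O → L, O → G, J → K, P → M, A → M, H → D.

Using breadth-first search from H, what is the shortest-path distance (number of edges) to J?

2

Level 0: H
Level 1: D, F, I, K, L, P
Level 2: A, J, M, O, Q
Level 3: C, E, G
Level 4: B, N
J first appears at level 2.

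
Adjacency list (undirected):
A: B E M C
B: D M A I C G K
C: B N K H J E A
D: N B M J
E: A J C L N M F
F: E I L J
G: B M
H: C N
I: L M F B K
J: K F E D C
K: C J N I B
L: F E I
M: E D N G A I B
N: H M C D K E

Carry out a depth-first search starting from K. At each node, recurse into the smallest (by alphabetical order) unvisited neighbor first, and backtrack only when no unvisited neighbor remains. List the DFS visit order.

Visit K
K → B
B → A
A → C
C → E
E → F
F → I
I → L
I → M
M → D
D → J
D → N
N → H
M → G

K -> B -> A -> C -> E -> F -> I -> L -> M -> D -> J -> N -> H -> G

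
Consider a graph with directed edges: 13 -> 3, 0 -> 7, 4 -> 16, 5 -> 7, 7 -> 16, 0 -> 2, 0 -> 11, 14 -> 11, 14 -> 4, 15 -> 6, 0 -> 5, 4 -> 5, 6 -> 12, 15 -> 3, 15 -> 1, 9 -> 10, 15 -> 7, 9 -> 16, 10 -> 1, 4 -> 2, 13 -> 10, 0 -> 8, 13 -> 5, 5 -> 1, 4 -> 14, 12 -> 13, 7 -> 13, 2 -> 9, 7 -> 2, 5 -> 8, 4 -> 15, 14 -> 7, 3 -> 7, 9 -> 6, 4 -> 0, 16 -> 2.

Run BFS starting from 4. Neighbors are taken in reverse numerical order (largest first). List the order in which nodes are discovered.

4 -> 16 -> 15 -> 14 -> 5 -> 2 -> 0 -> 7 -> 6 -> 3 -> 1 -> 11 -> 8 -> 9 -> 13 -> 12 -> 10

Visit 4; enqueue 16, 15, 14, 5, 2, 0 → queue [16, 15, 14, 5, 2, 0]
Visit 16 → queue [15, 14, 5, 2, 0]
Visit 15; enqueue 7, 6, 3, 1 → queue [14, 5, 2, 0, 7, 6, 3, 1]
Visit 14; enqueue 11 → queue [5, 2, 0, 7, 6, 3, 1, 11]
Visit 5; enqueue 8 → queue [2, 0, 7, 6, 3, 1, 11, 8]
Visit 2; enqueue 9 → queue [0, 7, 6, 3, 1, 11, 8, 9]
Visit 0 → queue [7, 6, 3, 1, 11, 8, 9]
Visit 7; enqueue 13 → queue [6, 3, 1, 11, 8, 9, 13]
Visit 6; enqueue 12 → queue [3, 1, 11, 8, 9, 13, 12]
Visit 3 → queue [1, 11, 8, 9, 13, 12]
Visit 1 → queue [11, 8, 9, 13, 12]
Visit 11 → queue [8, 9, 13, 12]
Visit 8 → queue [9, 13, 12]
Visit 9; enqueue 10 → queue [13, 12, 10]
Visit 13 → queue [12, 10]
Visit 12 → queue [10]
Visit 10 → queue []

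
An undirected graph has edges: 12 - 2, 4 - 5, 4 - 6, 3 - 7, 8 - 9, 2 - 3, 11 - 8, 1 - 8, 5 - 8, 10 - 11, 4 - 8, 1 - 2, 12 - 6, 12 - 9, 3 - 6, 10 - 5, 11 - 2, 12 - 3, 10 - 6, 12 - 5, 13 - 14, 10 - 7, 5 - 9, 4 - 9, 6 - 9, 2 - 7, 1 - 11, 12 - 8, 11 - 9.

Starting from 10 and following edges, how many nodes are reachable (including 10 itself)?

BFS from 10 visits: 10, 5, 6, 7, 11, 4, 8, 9, 12, 3, 2, 1
Reachable nodes: 12 of 14 total.

12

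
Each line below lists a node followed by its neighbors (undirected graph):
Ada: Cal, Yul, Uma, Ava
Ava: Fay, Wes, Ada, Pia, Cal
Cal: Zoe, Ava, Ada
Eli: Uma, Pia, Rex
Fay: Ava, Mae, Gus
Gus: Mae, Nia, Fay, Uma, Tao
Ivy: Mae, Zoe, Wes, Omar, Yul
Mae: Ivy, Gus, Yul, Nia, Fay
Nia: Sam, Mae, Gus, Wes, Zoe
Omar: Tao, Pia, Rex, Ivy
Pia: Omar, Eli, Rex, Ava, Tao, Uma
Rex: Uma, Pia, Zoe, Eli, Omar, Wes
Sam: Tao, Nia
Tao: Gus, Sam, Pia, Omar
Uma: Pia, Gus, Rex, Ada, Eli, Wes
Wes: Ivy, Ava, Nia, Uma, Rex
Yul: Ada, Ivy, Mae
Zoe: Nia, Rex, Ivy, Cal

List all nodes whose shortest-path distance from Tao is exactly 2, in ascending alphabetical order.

Level 0: Tao
Level 1: Gus, Omar, Pia, Sam
Level 2: Ava, Eli, Fay, Ivy, Mae, Nia, Rex, Uma
Level 3: Ada, Cal, Wes, Yul, Zoe

Ava, Eli, Fay, Ivy, Mae, Nia, Rex, Uma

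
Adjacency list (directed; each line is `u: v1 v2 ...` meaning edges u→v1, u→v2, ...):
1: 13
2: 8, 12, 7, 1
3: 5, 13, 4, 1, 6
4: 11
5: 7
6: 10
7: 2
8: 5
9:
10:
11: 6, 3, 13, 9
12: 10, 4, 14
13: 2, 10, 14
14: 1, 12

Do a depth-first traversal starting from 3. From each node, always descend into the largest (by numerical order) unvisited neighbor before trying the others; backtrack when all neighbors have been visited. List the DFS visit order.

3 → 13 → 14 → 12 → 10 → 4 → 11 → 9 → 6 → 1 → 2 → 8 → 5 → 7

Visit 3
3 → 13
13 → 14
14 → 12
12 → 10
12 → 4
4 → 11
11 → 9
11 → 6
14 → 1
13 → 2
2 → 8
8 → 5
5 → 7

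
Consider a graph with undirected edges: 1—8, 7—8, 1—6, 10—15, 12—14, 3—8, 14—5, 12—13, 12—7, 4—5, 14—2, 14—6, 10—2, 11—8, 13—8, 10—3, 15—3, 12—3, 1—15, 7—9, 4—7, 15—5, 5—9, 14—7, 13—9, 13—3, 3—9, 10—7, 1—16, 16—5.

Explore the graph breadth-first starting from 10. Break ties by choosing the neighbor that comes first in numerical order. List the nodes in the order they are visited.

10 2 3 7 15 14 8 9 12 13 4 1 5 6 11 16

Visit 10; enqueue 2, 3, 7, 15 → queue [2, 3, 7, 15]
Visit 2; enqueue 14 → queue [3, 7, 15, 14]
Visit 3; enqueue 8, 9, 12, 13 → queue [7, 15, 14, 8, 9, 12, 13]
Visit 7; enqueue 4 → queue [15, 14, 8, 9, 12, 13, 4]
Visit 15; enqueue 1, 5 → queue [14, 8, 9, 12, 13, 4, 1, 5]
Visit 14; enqueue 6 → queue [8, 9, 12, 13, 4, 1, 5, 6]
Visit 8; enqueue 11 → queue [9, 12, 13, 4, 1, 5, 6, 11]
Visit 9 → queue [12, 13, 4, 1, 5, 6, 11]
Visit 12 → queue [13, 4, 1, 5, 6, 11]
Visit 13 → queue [4, 1, 5, 6, 11]
Visit 4 → queue [1, 5, 6, 11]
Visit 1; enqueue 16 → queue [5, 6, 11, 16]
Visit 5 → queue [6, 11, 16]
Visit 6 → queue [11, 16]
Visit 11 → queue [16]
Visit 16 → queue []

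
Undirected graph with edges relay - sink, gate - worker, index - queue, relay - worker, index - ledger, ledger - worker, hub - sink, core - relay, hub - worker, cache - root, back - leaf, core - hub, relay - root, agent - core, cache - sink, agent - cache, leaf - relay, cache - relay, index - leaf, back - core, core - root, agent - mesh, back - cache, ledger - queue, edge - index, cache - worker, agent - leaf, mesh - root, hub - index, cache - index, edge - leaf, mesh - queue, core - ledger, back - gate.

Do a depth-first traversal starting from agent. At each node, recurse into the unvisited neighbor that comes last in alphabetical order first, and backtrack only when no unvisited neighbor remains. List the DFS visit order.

agent → mesh → root → relay → worker → ledger → queue → index → leaf → edge → back → gate → core → hub → sink → cache

Visit agent
agent → mesh
mesh → root
root → relay
relay → worker
worker → ledger
ledger → queue
queue → index
index → leaf
leaf → edge
leaf → back
back → gate
back → core
core → hub
hub → sink
sink → cache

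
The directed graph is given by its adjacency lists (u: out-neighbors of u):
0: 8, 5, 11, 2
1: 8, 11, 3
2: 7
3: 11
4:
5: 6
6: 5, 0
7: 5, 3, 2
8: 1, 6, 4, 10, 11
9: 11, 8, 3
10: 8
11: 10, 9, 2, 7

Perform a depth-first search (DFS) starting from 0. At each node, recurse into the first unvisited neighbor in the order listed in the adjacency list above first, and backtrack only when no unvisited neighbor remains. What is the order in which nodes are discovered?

Visit 0
0 → 8
8 → 1
1 → 11
11 → 10
11 → 9
9 → 3
11 → 2
2 → 7
7 → 5
5 → 6
8 → 4

0, 8, 1, 11, 10, 9, 3, 2, 7, 5, 6, 4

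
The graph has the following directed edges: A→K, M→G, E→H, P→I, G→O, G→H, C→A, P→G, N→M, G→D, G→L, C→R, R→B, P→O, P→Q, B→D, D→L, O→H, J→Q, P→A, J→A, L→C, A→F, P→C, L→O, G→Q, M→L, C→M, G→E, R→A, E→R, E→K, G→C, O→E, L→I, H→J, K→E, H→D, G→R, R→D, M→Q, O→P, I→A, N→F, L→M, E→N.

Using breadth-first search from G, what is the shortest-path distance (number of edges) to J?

2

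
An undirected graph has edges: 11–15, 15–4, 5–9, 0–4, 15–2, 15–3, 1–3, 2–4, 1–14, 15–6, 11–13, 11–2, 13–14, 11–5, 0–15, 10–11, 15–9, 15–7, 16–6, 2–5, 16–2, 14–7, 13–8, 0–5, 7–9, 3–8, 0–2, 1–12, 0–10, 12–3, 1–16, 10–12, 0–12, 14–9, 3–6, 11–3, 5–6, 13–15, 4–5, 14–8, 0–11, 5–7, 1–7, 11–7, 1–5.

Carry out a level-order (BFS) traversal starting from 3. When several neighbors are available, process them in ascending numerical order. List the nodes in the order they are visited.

3 → 1 → 6 → 8 → 11 → 12 → 15 → 5 → 7 → 14 → 16 → 13 → 0 → 2 → 10 → 4 → 9

Visit 3; enqueue 1, 6, 8, 11, 12, 15 → queue [1, 6, 8, 11, 12, 15]
Visit 1; enqueue 5, 7, 14, 16 → queue [6, 8, 11, 12, 15, 5, 7, 14, 16]
Visit 6 → queue [8, 11, 12, 15, 5, 7, 14, 16]
Visit 8; enqueue 13 → queue [11, 12, 15, 5, 7, 14, 16, 13]
Visit 11; enqueue 0, 2, 10 → queue [12, 15, 5, 7, 14, 16, 13, 0, 2, 10]
Visit 12 → queue [15, 5, 7, 14, 16, 13, 0, 2, 10]
Visit 15; enqueue 4, 9 → queue [5, 7, 14, 16, 13, 0, 2, 10, 4, 9]
Visit 5 → queue [7, 14, 16, 13, 0, 2, 10, 4, 9]
Visit 7 → queue [14, 16, 13, 0, 2, 10, 4, 9]
Visit 14 → queue [16, 13, 0, 2, 10, 4, 9]
Visit 16 → queue [13, 0, 2, 10, 4, 9]
Visit 13 → queue [0, 2, 10, 4, 9]
Visit 0 → queue [2, 10, 4, 9]
Visit 2 → queue [10, 4, 9]
Visit 10 → queue [4, 9]
Visit 4 → queue [9]
Visit 9 → queue []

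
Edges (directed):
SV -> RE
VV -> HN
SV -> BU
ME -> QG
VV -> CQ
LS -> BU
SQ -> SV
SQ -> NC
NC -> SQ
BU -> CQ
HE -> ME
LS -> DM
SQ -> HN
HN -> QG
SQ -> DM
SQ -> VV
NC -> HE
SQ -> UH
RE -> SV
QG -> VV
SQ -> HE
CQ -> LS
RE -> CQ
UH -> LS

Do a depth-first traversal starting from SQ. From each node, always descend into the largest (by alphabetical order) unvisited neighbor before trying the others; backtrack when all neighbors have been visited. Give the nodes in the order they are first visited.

SQ VV HN QG CQ LS DM BU UH SV RE NC HE ME

Visit SQ
SQ → VV
VV → HN
HN → QG
VV → CQ
CQ → LS
LS → DM
LS → BU
SQ → UH
SQ → SV
SV → RE
SQ → NC
NC → HE
HE → ME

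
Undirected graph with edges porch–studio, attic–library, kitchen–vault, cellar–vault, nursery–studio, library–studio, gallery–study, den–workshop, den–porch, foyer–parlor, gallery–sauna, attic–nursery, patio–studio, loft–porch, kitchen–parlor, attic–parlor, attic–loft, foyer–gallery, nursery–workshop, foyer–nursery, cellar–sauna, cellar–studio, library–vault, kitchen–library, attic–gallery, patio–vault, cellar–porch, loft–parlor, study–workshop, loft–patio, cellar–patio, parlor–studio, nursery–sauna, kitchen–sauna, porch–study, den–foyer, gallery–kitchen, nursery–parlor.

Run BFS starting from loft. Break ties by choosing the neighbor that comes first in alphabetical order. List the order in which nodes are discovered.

loft, attic, parlor, patio, porch, gallery, library, nursery, foyer, kitchen, studio, cellar, vault, den, study, sauna, workshop

Visit loft; enqueue attic, parlor, patio, porch → queue [attic, parlor, patio, porch]
Visit attic; enqueue gallery, library, nursery → queue [parlor, patio, porch, gallery, library, nursery]
Visit parlor; enqueue foyer, kitchen, studio → queue [patio, porch, gallery, library, nursery, foyer, kitchen, studio]
Visit patio; enqueue cellar, vault → queue [porch, gallery, library, nursery, foyer, kitchen, studio, cellar, vault]
Visit porch; enqueue den, study → queue [gallery, library, nursery, foyer, kitchen, studio, cellar, vault, den, study]
Visit gallery; enqueue sauna → queue [library, nursery, foyer, kitchen, studio, cellar, vault, den, study, sauna]
Visit library → queue [nursery, foyer, kitchen, studio, cellar, vault, den, study, sauna]
Visit nursery; enqueue workshop → queue [foyer, kitchen, studio, cellar, vault, den, study, sauna, workshop]
Visit foyer → queue [kitchen, studio, cellar, vault, den, study, sauna, workshop]
Visit kitchen → queue [studio, cellar, vault, den, study, sauna, workshop]
Visit studio → queue [cellar, vault, den, study, sauna, workshop]
Visit cellar → queue [vault, den, study, sauna, workshop]
Visit vault → queue [den, study, sauna, workshop]
Visit den → queue [study, sauna, workshop]
Visit study → queue [sauna, workshop]
Visit sauna → queue [workshop]
Visit workshop → queue []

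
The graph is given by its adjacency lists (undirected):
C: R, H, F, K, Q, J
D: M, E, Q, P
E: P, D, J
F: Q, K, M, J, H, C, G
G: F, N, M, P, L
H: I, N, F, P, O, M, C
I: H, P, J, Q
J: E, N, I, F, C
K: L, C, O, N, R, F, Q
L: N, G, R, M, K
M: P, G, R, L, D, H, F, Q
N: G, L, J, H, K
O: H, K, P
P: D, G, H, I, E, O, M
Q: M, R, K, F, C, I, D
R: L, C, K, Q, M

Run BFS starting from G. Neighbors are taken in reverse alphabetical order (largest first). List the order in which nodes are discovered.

Visit G; enqueue P, N, M, L, F → queue [P, N, M, L, F]
Visit P; enqueue O, I, H, E, D → queue [N, M, L, F, O, I, H, E, D]
Visit N; enqueue K, J → queue [M, L, F, O, I, H, E, D, K, J]
Visit M; enqueue R, Q → queue [L, F, O, I, H, E, D, K, J, R, Q]
Visit L → queue [F, O, I, H, E, D, K, J, R, Q]
Visit F; enqueue C → queue [O, I, H, E, D, K, J, R, Q, C]
Visit O → queue [I, H, E, D, K, J, R, Q, C]
Visit I → queue [H, E, D, K, J, R, Q, C]
Visit H → queue [E, D, K, J, R, Q, C]
Visit E → queue [D, K, J, R, Q, C]
Visit D → queue [K, J, R, Q, C]
Visit K → queue [J, R, Q, C]
Visit J → queue [R, Q, C]
Visit R → queue [Q, C]
Visit Q → queue [C]
Visit C → queue []

G P N M L F O I H E D K J R Q C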